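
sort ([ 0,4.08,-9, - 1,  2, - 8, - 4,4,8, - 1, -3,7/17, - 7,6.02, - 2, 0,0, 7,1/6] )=[ - 9,-8 , - 7, - 4, - 3, - 2,  -  1, - 1, 0 , 0,0, 1/6,7/17,2,4,4.08, 6.02 , 7,8 ] 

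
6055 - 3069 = 2986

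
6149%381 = 53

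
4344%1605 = 1134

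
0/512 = 0  =  0.00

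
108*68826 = 7433208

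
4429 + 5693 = 10122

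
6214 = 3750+2464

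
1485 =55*27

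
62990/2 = 31495 = 31495.00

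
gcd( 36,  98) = 2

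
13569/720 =4523/240 =18.85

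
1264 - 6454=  - 5190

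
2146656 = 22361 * 96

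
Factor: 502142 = 2^1*251071^1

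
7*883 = 6181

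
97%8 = 1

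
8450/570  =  14 + 47/57 = 14.82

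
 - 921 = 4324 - 5245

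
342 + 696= 1038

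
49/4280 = 49/4280 = 0.01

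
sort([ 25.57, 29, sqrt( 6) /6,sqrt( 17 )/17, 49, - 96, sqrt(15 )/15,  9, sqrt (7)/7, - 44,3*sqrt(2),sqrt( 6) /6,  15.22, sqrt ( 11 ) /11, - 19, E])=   [-96, - 44 , - 19,sqrt( 17)/17, sqrt( 15 ) /15,sqrt(11)/11 , sqrt( 7 ) /7, sqrt( 6 )/6, sqrt( 6 )/6 , E, 3*sqrt(2 ), 9, 15.22,25.57, 29, 49]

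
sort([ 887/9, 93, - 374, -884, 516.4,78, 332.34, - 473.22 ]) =[ - 884, - 473.22, - 374, 78, 93, 887/9,332.34,  516.4]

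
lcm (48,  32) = 96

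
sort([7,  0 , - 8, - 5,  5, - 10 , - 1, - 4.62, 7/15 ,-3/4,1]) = [ - 10, - 8, - 5, - 4.62, - 1, - 3/4, 0,7/15,1, 5,7] 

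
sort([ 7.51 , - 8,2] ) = [ - 8,  2,7.51]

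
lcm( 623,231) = 20559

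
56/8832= 7/1104 = 0.01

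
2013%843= 327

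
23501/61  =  23501/61 = 385.26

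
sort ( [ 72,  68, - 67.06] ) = [-67.06 , 68,72 ] 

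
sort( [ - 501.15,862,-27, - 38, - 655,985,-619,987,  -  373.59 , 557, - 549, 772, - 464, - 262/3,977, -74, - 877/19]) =[ - 655, -619,-549, - 501.15, - 464, - 373.59, - 262/3, - 74, - 877/19, - 38, - 27,557,772, 862, 977,985, 987]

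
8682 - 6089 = 2593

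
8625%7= 1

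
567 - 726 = - 159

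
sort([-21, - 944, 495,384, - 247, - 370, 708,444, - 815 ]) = [ - 944, - 815,- 370, - 247 , - 21,  384,444,495,708]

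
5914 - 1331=4583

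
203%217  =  203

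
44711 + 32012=76723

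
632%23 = 11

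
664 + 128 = 792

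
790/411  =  790/411=1.92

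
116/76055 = 116/76055 = 0.00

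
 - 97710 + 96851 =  - 859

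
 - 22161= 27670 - 49831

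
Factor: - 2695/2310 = -2^( - 1 )*3^ ( - 1 )*7^1 = -  7/6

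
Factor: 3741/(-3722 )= -2^( - 1 )*  3^1*29^1* 43^1*1861^ ( - 1 ) 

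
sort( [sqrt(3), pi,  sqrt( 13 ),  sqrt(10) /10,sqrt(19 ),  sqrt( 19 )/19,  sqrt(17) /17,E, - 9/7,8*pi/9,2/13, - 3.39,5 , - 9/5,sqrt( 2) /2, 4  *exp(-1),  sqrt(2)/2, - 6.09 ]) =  [ - 6.09, - 3.39,- 9/5, - 9/7,2/13,sqrt(19)/19,  sqrt(17 )/17,sqrt(10)/10,sqrt( 2) /2,sqrt( 2 ) /2,4 * exp (-1),sqrt( 3 ),E,  8*pi/9, pi,  sqrt( 13),sqrt ( 19),5]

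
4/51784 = 1/12946 = 0.00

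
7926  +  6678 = 14604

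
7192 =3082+4110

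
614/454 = 1 + 80/227 = 1.35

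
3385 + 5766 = 9151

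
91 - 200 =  - 109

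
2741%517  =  156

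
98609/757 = 130 + 199/757= 130.26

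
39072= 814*48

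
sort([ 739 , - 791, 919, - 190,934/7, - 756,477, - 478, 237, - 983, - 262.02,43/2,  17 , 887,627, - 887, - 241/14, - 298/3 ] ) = [ - 983, - 887  , - 791,-756, - 478, - 262.02, - 190, - 298/3, - 241/14 , 17, 43/2, 934/7,237, 477,627, 739,887,919]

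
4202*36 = 151272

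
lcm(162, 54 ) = 162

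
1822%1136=686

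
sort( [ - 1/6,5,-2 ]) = [-2, - 1/6,5] 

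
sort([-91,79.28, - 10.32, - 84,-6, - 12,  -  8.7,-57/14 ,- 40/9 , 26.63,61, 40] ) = [ - 91, - 84,-12 ,-10.32, - 8.7 ,-6,- 40/9, - 57/14,26.63,40,61,79.28]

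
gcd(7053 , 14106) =7053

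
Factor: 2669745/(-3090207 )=-5^1*13^1*13691^1*1030069^( - 1) = -  889915/1030069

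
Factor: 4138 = 2^1*2069^1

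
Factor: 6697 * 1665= 11150505 = 3^2 * 5^1 * 37^2*181^1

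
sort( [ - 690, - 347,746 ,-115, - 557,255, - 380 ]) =[-690, - 557, - 380,-347  , - 115,255,746 ]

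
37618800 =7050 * 5336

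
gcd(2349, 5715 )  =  9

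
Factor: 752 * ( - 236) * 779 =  - 138250688 = - 2^6 * 19^1*41^1 * 47^1*59^1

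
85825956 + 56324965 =142150921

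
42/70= 3/5 = 0.60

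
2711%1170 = 371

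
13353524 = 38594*346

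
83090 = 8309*10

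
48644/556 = 87 + 68/139 = 87.49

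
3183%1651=1532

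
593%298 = 295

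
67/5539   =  67/5539 = 0.01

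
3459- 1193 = 2266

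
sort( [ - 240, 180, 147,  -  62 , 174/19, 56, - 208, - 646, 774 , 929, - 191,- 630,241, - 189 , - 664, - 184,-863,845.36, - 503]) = [-863, - 664,  -  646, - 630, - 503, - 240, -208, - 191, - 189,-184, - 62 , 174/19, 56, 147,180, 241, 774, 845.36, 929]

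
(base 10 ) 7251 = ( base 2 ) 1110001010011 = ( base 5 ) 213001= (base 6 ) 53323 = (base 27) 9PF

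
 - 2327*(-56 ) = 130312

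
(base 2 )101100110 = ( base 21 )h1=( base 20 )hi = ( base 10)358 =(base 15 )18D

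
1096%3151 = 1096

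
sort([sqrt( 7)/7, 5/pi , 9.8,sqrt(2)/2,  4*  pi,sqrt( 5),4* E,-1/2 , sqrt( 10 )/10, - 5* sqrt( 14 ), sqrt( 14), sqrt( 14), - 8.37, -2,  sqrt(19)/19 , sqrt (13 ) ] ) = [ - 5 * sqrt(14), - 8.37,  -  2, - 1/2,sqrt(19) /19,sqrt(10)/10,  sqrt( 7)/7,sqrt( 2 ) /2,5/pi,  sqrt(5),sqrt( 13 ),sqrt( 14 ), sqrt( 14 ),9.8,4*E,  4 * pi]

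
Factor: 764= 2^2*191^1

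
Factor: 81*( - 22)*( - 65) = 2^1*3^4*5^1*11^1*13^1 = 115830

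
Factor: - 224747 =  - 379^1*593^1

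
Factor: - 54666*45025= -2461336650  =  - 2^1 *3^2*5^2*1801^1 *3037^1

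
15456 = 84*184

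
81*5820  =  471420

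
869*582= 505758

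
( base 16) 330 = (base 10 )816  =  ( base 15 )396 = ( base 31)QA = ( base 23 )1CB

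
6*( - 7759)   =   - 46554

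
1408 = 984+424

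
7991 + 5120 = 13111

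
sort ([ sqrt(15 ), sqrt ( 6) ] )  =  [ sqrt(6 ), sqrt ( 15 ) ]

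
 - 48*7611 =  -365328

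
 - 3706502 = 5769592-9476094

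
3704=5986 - 2282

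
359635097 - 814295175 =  - 454660078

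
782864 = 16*48929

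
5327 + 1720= 7047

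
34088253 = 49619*687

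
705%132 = 45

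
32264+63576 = 95840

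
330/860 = 33/86 = 0.38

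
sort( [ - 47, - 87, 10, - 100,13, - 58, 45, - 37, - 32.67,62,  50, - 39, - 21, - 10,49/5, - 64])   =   [- 100,-87,-64, - 58, - 47, - 39, - 37,-32.67, -21  , - 10, 49/5, 10,13, 45, 50, 62 ] 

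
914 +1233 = 2147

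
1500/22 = 68 + 2/11= 68.18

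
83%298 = 83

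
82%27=1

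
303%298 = 5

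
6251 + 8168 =14419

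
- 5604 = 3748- 9352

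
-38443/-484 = 38443/484 = 79.43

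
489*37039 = 18112071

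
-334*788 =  - 263192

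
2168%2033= 135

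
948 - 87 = 861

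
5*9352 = 46760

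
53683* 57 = 3059931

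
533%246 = 41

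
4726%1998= 730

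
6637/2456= 2 + 1725/2456 = 2.70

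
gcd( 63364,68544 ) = 28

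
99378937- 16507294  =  82871643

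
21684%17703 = 3981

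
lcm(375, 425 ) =6375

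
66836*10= 668360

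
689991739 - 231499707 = 458492032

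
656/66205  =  656/66205=   0.01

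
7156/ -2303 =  - 4 + 2056/2303 = - 3.11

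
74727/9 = 8303 =8303.00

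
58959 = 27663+31296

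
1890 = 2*945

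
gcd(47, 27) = 1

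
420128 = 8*52516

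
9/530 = 9/530 =0.02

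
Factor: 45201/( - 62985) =  -  5^( - 1)*17^( - 1)*61^1 = - 61/85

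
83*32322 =2682726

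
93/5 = 93/5 = 18.60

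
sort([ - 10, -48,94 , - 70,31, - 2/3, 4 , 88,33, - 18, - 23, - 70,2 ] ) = [ - 70, - 70, - 48, - 23,-18, - 10, - 2/3, 2,4, 31, 33,88  ,  94] 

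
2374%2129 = 245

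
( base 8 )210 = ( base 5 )1021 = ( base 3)12001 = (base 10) 136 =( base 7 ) 253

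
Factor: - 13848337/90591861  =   - 3^( - 1 )*17^( - 1 )*71^1*195047^1*1776311^ (-1) 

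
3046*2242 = 6829132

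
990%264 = 198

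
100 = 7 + 93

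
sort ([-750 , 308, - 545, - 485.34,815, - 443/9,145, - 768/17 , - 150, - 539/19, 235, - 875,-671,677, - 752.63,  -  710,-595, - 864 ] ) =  [- 875, - 864, - 752.63, - 750, - 710, - 671,-595, - 545,-485.34, - 150, - 443/9,- 768/17,  -  539/19, 145,  235,308 , 677,815]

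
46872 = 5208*9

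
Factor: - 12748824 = - 2^3*3^2*11^1*16097^1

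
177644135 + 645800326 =823444461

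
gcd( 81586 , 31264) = 2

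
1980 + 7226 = 9206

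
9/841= 9/841 = 0.01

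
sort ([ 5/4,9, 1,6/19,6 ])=[ 6/19,  1,5/4, 6,  9 ] 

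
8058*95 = 765510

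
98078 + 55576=153654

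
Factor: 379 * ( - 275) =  - 104225 = -  5^2*11^1*379^1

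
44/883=44/883 = 0.05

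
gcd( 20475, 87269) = 91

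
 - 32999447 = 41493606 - 74493053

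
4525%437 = 155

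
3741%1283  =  1175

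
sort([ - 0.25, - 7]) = [ - 7, - 0.25 ] 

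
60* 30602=1836120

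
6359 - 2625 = 3734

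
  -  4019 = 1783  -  5802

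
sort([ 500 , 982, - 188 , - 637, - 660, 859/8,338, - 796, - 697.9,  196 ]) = [ - 796, - 697.9,-660,-637, - 188, 859/8, 196,  338, 500,982 ]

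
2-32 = - 30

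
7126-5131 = 1995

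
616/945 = 88/135 = 0.65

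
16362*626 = 10242612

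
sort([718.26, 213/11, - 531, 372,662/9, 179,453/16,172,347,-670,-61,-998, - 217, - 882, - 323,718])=[ - 998,-882, - 670, - 531 , - 323, - 217,-61, 213/11, 453/16,662/9,172,179,347,372, 718, 718.26] 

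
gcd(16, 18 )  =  2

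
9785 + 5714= 15499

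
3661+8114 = 11775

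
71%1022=71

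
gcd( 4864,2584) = 152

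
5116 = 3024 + 2092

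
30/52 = 15/26 = 0.58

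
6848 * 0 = 0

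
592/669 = 592/669 = 0.88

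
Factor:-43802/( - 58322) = 181^1*241^( - 1) = 181/241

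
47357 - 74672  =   - 27315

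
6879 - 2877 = 4002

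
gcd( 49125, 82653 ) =3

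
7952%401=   333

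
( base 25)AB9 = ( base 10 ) 6534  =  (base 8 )14606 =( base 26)9h8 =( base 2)1100110000110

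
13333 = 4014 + 9319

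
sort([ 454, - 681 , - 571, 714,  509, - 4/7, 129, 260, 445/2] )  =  [-681,- 571, - 4/7,129,445/2, 260, 454, 509, 714]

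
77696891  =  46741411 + 30955480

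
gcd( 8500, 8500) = 8500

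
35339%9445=7004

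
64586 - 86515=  - 21929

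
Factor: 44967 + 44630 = 89597 = 89597^1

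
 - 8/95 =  - 8/95 =-  0.08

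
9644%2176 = 940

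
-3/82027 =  - 3/82027 = -0.00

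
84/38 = 2 + 4/19= 2.21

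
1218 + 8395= 9613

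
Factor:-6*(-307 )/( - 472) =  - 2^( - 2)*3^1*59^( - 1)*307^1 =- 921/236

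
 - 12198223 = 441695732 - 453893955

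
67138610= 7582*8855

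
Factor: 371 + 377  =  2^2*11^1 *17^1  =  748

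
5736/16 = 358 + 1/2 = 358.50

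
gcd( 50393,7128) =1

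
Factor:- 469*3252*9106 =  - 13888361928= -  2^3 * 3^1*7^1*29^1* 67^1*  157^1*271^1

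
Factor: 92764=2^2 * 7^1*3313^1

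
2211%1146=1065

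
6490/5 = 1298 = 1298.00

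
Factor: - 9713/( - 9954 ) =2^( - 1 )*3^( - 2 )*7^( - 1 )*  11^1*79^( - 1) * 883^1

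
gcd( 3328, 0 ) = 3328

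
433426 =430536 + 2890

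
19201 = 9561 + 9640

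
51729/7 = 7389  +  6/7 = 7389.86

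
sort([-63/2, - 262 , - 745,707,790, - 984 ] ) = [ - 984 ,- 745,  -  262,-63/2, 707, 790]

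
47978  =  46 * 1043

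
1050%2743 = 1050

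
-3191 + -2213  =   - 5404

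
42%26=16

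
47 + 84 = 131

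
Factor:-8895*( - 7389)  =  3^3*5^1*593^1*821^1 = 65725155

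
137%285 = 137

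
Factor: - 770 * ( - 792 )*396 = 2^6* 3^4*5^1*7^1 * 11^3 = 241496640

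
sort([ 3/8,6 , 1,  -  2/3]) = [ - 2/3,  3/8,1,6] 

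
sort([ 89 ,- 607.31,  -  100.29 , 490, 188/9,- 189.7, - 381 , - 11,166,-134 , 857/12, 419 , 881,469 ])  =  [  -  607.31, - 381, - 189.7 ,-134, -100.29, - 11,188/9, 857/12,89, 166,419, 469, 490 , 881] 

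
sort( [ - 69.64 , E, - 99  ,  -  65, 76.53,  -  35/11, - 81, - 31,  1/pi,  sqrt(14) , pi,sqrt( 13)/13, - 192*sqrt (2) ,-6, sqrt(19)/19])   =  [-192*sqrt(2 ), - 99, - 81, - 69.64, - 65, - 31, - 6 , - 35/11, sqrt(19)/19, sqrt( 13 ) /13,  1/pi, E,  pi,sqrt(14 ), 76.53]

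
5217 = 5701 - 484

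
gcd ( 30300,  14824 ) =4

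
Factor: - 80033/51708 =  - 2^( - 2)*3^( - 1 )*31^( - 1 )*139^ ( - 1 )  *163^1*491^1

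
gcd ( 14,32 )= 2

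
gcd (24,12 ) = 12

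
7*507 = 3549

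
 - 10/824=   -  1 + 407/412 =-0.01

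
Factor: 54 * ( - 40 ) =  - 2^4 * 3^3*5^1 = - 2160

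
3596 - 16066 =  - 12470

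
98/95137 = 14/13591 = 0.00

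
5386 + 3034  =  8420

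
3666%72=66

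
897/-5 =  - 897/5=- 179.40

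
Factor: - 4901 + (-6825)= -2^1*11^1*13^1 * 41^1 = - 11726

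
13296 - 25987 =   -  12691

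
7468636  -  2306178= 5162458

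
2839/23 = 123+ 10/23= 123.43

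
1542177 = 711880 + 830297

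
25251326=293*86182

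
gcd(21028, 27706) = 14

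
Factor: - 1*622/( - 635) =622/635  =  2^1 * 5^( - 1)*127^( - 1 ) * 311^1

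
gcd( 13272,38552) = 632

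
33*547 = 18051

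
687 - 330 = 357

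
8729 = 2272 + 6457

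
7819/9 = 7819/9= 868.78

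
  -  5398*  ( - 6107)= 32965586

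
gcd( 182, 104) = 26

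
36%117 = 36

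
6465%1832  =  969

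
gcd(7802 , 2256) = 94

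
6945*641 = 4451745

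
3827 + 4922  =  8749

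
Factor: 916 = 2^2*229^1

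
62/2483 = 62/2483 = 0.02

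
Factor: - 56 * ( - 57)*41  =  2^3*3^1*7^1*19^1 * 41^1 = 130872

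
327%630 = 327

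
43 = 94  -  51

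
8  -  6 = 2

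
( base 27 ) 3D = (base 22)46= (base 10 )94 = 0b1011110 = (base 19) 4I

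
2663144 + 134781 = 2797925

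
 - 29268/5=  - 29268/5 = - 5853.60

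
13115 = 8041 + 5074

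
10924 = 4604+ 6320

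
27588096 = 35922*768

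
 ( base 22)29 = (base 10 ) 53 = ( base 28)1p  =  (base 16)35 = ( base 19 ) 2F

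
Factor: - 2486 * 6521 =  - 16211206 = - 2^1*11^1*113^1*6521^1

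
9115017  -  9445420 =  - 330403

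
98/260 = 49/130 = 0.38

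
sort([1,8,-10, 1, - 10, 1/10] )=[ - 10, - 10 , 1/10,  1, 1,  8 ] 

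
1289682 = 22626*57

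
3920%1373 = 1174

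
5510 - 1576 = 3934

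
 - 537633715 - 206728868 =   -  744362583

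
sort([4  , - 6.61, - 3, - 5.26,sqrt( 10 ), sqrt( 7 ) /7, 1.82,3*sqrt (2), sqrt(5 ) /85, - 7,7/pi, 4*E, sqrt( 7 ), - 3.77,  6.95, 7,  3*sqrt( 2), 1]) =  [ - 7, - 6.61 ,- 5.26 , - 3.77, - 3, sqrt(5 ) /85, sqrt (7)/7, 1,  1.82, 7/pi, sqrt(7),  sqrt (10 ), 4, 3*sqrt(2 ),3*sqrt( 2),6.95, 7,4*E] 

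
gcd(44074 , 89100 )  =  2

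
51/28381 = 51/28381 = 0.00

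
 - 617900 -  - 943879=325979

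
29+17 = 46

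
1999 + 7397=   9396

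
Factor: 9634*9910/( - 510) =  - 9547294/51  =  - 2^1*3^ ( - 1)*17^(-1)*991^1*4817^1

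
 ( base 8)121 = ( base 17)4D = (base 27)30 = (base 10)81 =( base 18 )49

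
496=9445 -8949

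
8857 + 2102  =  10959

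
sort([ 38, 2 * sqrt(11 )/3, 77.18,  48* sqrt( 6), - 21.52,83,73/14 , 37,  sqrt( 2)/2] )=[ - 21.52 , sqrt( 2) /2, 2*sqrt(11 )/3,73/14 , 37, 38, 77.18,  83, 48*sqrt( 6 )]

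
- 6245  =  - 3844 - 2401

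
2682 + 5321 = 8003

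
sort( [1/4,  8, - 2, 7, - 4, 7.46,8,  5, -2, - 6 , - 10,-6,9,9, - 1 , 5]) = [ - 10, - 6, - 6, - 4, - 2, - 2 , -1, 1/4, 5, 5, 7, 7.46, 8, 8 , 9, 9] 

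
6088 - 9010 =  - 2922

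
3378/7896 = 563/1316= 0.43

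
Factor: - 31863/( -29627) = 57/53 = 3^1*19^1*53^(  -  1)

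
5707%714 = 709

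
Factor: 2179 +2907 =2^1 * 2543^1= 5086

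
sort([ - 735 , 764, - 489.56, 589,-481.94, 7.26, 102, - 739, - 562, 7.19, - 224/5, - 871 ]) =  [-871, - 739, - 735 , - 562, - 489.56, - 481.94  , - 224/5,  7.19, 7.26, 102, 589,764]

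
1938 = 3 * 646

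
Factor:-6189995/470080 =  - 1237999/94016 = - 2^( - 6 )*7^1*13^ ( - 1)*113^( - 1)*176857^1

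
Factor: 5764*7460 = 42999440 = 2^4*5^1*11^1* 131^1 * 373^1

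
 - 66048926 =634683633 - 700732559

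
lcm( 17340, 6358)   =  190740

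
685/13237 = 685/13237 = 0.05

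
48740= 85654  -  36914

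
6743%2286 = 2171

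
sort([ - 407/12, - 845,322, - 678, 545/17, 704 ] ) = [-845,-678, - 407/12,545/17,322,  704 ]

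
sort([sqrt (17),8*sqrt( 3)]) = [ sqrt (17 ), 8 * sqrt( 3)]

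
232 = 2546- 2314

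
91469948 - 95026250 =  - 3556302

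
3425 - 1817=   1608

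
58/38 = 1 + 10/19= 1.53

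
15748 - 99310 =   -  83562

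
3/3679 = 3/3679 = 0.00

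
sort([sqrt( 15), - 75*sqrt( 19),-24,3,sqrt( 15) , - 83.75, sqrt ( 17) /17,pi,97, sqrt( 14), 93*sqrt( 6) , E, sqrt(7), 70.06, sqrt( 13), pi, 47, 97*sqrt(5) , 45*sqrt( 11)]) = [ - 75* sqrt( 19), - 83.75, -24, sqrt( 17)/17, sqrt( 7),E, 3,pi,pi, sqrt(13 ), sqrt(14) , sqrt(15), sqrt( 15), 47,  70.06 , 97, 45 *sqrt (11),97*sqrt(5), 93*sqrt (6) ]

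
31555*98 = 3092390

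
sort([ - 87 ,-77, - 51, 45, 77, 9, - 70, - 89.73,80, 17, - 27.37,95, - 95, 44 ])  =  [  -  95, - 89.73 , - 87,-77, - 70, -51 , - 27.37,9, 17, 44, 45, 77,  80, 95 ]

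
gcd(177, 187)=1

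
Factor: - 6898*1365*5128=-48284068560 =- 2^4*3^1*5^1*7^1*13^1*641^1 * 3449^1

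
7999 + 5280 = 13279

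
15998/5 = 15998/5 = 3199.60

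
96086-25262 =70824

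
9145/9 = 9145/9 = 1016.11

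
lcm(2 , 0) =0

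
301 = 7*43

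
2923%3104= 2923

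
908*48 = 43584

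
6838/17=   6838/17 = 402.24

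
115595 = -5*(  -  23119)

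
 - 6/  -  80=3/40  =  0.07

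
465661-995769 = -530108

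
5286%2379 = 528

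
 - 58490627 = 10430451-68921078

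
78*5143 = 401154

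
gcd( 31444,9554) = 2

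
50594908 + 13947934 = 64542842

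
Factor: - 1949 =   -  1949^1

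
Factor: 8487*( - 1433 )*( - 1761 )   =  21417054831=3^3*23^1 *41^1*587^1*1433^1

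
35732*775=27692300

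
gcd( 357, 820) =1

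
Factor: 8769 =3^1*37^1*79^1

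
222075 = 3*74025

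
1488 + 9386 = 10874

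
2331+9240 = 11571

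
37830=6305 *6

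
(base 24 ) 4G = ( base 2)1110000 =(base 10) 112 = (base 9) 134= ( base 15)77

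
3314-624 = 2690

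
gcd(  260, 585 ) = 65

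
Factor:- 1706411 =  - 7^1*317^1*769^1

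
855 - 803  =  52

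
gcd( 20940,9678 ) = 6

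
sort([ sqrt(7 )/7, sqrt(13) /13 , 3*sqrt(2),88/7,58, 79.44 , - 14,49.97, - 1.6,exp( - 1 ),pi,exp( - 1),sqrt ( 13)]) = [ - 14, - 1.6,sqrt(13) /13, exp ( -1), exp( - 1),sqrt(7 ) /7,pi,sqrt(13),3*sqrt( 2),  88/7, 49.97,58,79.44] 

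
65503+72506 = 138009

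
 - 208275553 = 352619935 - 560895488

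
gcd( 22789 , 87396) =1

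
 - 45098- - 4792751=4747653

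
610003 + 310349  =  920352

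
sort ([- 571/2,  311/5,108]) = [ - 571/2, 311/5,108]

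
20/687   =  20/687 = 0.03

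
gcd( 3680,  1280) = 160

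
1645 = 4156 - 2511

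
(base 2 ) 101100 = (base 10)44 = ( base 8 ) 54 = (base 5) 134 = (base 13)35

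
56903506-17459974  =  39443532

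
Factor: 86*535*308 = 14171080= 2^3*5^1*7^1*11^1*43^1*107^1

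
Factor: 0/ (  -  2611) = 0^1 =0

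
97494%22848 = 6102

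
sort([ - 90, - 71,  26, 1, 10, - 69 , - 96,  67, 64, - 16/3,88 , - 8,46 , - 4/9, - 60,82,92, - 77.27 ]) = [ - 96,-90, - 77.27, - 71, - 69, - 60  , - 8, - 16/3, - 4/9,1,10, 26, 46,  64,67,82, 88,92 ] 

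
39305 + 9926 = 49231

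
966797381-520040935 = 446756446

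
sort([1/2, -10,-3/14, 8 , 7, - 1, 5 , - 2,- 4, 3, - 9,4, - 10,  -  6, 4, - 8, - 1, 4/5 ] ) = [ - 10, - 10, - 9, - 8, - 6,-4, -2,-1, -1, -3/14 , 1/2, 4/5, 3,4,4, 5, 7, 8]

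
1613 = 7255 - 5642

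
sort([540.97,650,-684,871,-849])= [ - 849,  -  684,540.97,650, 871 ] 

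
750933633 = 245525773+505407860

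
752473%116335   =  54463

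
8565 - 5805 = 2760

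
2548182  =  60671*42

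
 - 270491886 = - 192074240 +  - 78417646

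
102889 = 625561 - 522672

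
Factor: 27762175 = 5^2*7^2*131^1*173^1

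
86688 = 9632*9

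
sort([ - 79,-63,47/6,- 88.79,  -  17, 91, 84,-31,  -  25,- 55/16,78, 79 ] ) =[  -  88.79, - 79, - 63,-31, - 25, - 17, - 55/16, 47/6, 78, 79, 84,91]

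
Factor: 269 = 269^1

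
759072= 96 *7907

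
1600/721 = 2+158/721 = 2.22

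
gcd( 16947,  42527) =1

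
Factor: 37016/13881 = 8/3 = 2^3 * 3^( - 1 )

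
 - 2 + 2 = 0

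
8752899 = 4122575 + 4630324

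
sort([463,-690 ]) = [ - 690,463]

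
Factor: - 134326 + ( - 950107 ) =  - 1084433 = - 7^1*37^1 *53^1*79^1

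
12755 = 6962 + 5793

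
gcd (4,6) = 2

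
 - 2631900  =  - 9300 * 283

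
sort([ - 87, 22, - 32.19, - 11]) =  [-87 , - 32.19, - 11, 22 ] 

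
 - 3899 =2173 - 6072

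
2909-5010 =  - 2101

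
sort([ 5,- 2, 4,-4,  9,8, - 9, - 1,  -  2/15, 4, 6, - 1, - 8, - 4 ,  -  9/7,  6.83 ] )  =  [-9, - 8, - 4, -4, - 2, - 9/7, - 1, - 1,-2/15, 4,4, 5, 6,6.83, 8,9]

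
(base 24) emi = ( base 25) DJA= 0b10000110100010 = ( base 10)8610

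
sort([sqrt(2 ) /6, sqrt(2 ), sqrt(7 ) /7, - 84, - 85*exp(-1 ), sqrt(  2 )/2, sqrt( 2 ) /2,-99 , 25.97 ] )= [ - 99, - 84, - 85*exp( - 1 ) , sqrt( 2 ) /6, sqrt(7) /7,  sqrt(2 ) /2, sqrt( 2)/2,  sqrt ( 2 ), 25.97] 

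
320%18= 14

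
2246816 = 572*3928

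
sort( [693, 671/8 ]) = [ 671/8, 693 ]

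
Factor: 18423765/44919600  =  2^( - 4 )  *  3^1*5^( - 1 )*11^( - 1 ) *31^1*41^ ( - 1 )  *47^1*83^(  -  1)*281^1 =1228251/2994640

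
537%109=101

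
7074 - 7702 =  - 628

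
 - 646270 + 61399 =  - 584871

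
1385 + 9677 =11062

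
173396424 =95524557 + 77871867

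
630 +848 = 1478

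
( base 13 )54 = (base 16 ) 45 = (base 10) 69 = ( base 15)49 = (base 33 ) 23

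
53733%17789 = 366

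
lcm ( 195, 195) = 195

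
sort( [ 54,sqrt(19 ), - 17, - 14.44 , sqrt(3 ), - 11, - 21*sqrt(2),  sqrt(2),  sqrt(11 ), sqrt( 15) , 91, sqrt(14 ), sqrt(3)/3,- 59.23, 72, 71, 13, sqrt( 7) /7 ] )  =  [ - 59.23 ,  -  21*sqrt(2 ),-17, - 14.44, - 11, sqrt(7) /7, sqrt(3) /3, sqrt(2 ), sqrt( 3), sqrt(11 ), sqrt(  14),sqrt(15 ), sqrt( 19 ),13,54,71,72, 91 ] 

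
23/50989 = 23/50989 = 0.00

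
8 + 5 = 13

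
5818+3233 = 9051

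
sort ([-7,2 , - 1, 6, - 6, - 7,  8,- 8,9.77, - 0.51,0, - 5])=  [ - 8,-7, - 7, - 6, - 5, - 1,-0.51,0,2, 6,8, 9.77 ]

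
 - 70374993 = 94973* (-741)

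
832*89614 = 74558848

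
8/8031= 8/8031 = 0.00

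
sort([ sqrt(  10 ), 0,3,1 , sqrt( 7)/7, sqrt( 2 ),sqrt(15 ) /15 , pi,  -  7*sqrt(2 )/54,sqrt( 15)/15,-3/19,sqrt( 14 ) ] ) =[ -7 * sqrt(2 ) /54, - 3/19, 0, sqrt(15 )/15, sqrt( 15)/15,sqrt(7 )/7,1, sqrt( 2 ),  3, pi,sqrt(10 )  ,  sqrt( 14) ]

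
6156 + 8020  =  14176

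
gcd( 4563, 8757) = 9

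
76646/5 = 15329 + 1/5 = 15329.20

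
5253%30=3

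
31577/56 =563+7/8 = 563.88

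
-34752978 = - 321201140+286448162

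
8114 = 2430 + 5684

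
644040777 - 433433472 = 210607305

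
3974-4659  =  -685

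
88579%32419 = 23741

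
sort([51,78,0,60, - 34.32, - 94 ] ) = [ - 94, - 34.32, 0,51, 60, 78]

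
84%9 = 3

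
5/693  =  5/693 = 0.01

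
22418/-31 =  - 22418/31= - 723.16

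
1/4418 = 1/4418 = 0.00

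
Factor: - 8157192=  - 2^3*3^1*283^1*1201^1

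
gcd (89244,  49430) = 2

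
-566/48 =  - 283/24 = - 11.79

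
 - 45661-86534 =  - 132195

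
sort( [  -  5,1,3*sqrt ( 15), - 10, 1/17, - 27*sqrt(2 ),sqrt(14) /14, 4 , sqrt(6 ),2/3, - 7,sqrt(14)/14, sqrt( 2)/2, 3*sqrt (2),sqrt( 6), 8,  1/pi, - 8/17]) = [ - 27*sqrt(2 ),-10,  -  7, - 5, - 8/17,1/17, sqrt( 14) /14,sqrt(  14 ) /14 , 1/pi, 2/3, sqrt ( 2)/2,1,sqrt(6 ), sqrt(6),4,  3*sqrt( 2 ),8, 3*sqrt(15)] 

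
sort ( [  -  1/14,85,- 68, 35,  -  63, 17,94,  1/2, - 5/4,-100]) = [ - 100, - 68, - 63, - 5/4, - 1/14,1/2, 17,35, 85, 94] 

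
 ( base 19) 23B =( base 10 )790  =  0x316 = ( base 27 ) 127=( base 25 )16F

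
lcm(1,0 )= 0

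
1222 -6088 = -4866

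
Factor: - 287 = - 7^1 * 41^1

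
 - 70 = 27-97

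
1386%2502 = 1386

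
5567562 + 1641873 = 7209435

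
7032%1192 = 1072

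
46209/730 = 63 + 3/10 = 63.30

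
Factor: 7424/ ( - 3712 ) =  - 2^1 =- 2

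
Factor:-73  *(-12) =2^2*3^1 * 73^1 = 876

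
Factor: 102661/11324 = 2^(  -  2 ) * 13^1*19^( - 1 )*53^1 = 689/76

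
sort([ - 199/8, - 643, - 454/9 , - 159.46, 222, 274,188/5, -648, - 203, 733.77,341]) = [- 648, - 643, - 203, - 159.46, - 454/9, - 199/8,188/5,222,274,341,733.77]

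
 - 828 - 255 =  - 1083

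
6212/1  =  6212 = 6212.00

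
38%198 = 38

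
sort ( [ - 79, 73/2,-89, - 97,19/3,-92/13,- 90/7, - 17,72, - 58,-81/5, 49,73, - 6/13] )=[ - 97, - 89, - 79, -58, - 17,-81/5, - 90/7, - 92/13, - 6/13,19/3,73/2, 49,  72,73 ] 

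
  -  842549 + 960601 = 118052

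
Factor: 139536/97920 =2^( - 3 )*3^1 * 5^( - 1 )*19^1= 57/40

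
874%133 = 76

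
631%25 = 6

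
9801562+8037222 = 17838784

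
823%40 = 23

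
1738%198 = 154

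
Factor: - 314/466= - 157/233 = -157^1 * 233^( - 1 ) 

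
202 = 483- 281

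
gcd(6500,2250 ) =250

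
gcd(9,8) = 1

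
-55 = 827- 882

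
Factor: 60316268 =2^2*15079067^1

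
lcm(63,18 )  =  126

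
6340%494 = 412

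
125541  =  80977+44564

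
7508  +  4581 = 12089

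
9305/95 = 97 + 18/19 = 97.95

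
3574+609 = 4183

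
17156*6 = 102936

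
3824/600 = 478/75 = 6.37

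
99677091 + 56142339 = 155819430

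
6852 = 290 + 6562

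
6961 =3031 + 3930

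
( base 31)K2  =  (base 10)622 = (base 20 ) 1b2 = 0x26e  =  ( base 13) 38B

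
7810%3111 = 1588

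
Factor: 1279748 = 2^2*319937^1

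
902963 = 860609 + 42354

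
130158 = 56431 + 73727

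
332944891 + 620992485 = 953937376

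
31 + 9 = 40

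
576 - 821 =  - 245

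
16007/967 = 16007/967 = 16.55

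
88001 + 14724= 102725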